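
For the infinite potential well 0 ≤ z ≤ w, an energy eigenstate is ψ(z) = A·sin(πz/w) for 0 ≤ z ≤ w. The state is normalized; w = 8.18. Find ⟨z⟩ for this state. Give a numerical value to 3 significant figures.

⟨z⟩ ≈ 4.09

⟨z⟩ = ∫ z |ψ|² dz over the full domain.
Evaluating both integrals, ⟨z⟩ = w/2.
With w = 8.18, ⟨z⟩ = 4.090.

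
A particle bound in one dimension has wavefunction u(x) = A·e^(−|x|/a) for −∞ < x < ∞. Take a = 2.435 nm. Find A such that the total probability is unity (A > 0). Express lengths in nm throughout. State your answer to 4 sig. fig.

A ≈ 0.6408 nm^(-1/2)

Normalization requires ∫|u|² dx = 1, integrated from −∞ to ∞.
Using ∫₀^∞ xⁿ e^(−αx) dx = n!/αⁿ⁺¹, with u = A·e^(−|x|/a), the integral evaluates to A²·[a].
Setting this equal to 1 gives A² = 1/(a).
Plugging in a = 2.435 yields A = 0.64084.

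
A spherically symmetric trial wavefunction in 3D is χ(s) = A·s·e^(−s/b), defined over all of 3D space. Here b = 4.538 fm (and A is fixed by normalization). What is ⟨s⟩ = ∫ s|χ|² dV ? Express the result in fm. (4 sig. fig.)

⟨s⟩ ≈ 11.35 fm

The expectation value is the |χ|²-weighted average of s: ∫ s|χ|² 4πs² ds.
The ratio of the moment integral to the normalization integral gives ⟨s⟩ = 5·b/2.
With b = 4.538, ⟨s⟩ = 11.345.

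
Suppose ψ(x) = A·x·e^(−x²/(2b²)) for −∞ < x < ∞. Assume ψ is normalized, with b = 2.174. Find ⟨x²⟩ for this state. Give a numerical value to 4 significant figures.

The expectation value is the |ψ|²-weighted average of x^2: ∫ x^2|ψ|² dx.
The ratio of the moment integral to the normalization integral gives ⟨x²⟩ = 3·b^2/2.
Putting b = 2.174 gives 7.0894.

⟨x^2⟩ ≈ 7.089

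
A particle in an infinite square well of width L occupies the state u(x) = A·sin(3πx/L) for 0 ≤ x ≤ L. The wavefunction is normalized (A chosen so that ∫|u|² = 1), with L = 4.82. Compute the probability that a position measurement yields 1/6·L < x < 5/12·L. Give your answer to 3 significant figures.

P ≈ 0.197

The probability is P = ∫ |u|² dx over [1/6·L, 5/12·L].
The normalization integral ∫|u|²dx over the whole domain equals L/2·A², and A² cancels in the ratio.
Let t = x/L; then A² and the length scale cancel, so P = ∫_{1/6}^{5/12} sin(3·π·t)^2 dt ÷ ∫_{0}^{1} sin(3·π·t)^2 dt.
An antiderivative of sin(3·π·t)^2 is t/2 - sin(6·π·t)/(12·π); evaluating from 1/6 to 5/12 gives 1/8 - 1/(12·π), while the full integral is 1/2.
Taking the ratio, P = (-2 + 3·π)/(12·π).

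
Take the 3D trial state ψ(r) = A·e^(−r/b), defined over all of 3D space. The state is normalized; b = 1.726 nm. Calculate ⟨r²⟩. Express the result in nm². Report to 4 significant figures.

⟨r^2⟩ ≈ 8.937 nm^2

⟨r²⟩ = ∫ r^2 |ψ|² 4πr² dr over the full domain.
Recall ∫₀^∞ r^m e^(−r/β) dr = m!·β^(m+1), the ratio of the moment integral to the normalization integral gives ⟨r²⟩ = 3·b^2.
With b = 1.726, ⟨r^2⟩ = 8.9372.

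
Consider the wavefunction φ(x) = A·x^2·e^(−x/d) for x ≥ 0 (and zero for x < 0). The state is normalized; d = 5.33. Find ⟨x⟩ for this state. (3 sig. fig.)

⟨x⟩ ≈ 13.3

⟨x⟩ = ∫ x |φ|² dx over the full domain.
Evaluating both integrals, ⟨x⟩ = 5·d/2.
Putting d = 5.33 gives 13.33.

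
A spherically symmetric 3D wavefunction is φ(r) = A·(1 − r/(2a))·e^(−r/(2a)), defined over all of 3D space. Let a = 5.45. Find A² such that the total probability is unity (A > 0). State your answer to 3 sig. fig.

The normalization condition is ∫|φ|² 4πr² dr = 1 from 0 to ∞.
The angular integral contributes 4π, leaving ∫₀^∞ r²|φ|² dr.
Carrying out the integral gives A² · 8·π·a^3.
Setting this equal to 1 gives A² = 1/(8·π·a^3).
Substituting a = 5.45 gives A² = 0.0002458, so A = 0.01568.

A^2 ≈ 0.000246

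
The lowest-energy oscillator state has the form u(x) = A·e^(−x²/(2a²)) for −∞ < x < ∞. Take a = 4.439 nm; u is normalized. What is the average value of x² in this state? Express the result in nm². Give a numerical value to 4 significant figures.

By definition ⟨x²⟩ = ∫ x^2 |u(x)|² dx.
Since the A² factors cancel between numerator and denominator, ⟨x²⟩ = a^2/2.
With a = 4.439, ⟨x^2⟩ = 9.8524.

⟨x^2⟩ ≈ 9.852 nm^2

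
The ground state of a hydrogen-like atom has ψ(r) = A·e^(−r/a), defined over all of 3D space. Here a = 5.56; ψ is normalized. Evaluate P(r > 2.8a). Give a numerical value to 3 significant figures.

Integrate the radial probability density 4πr²|ψ|² over r > 2.8a.
Normalization gives A² = 1/(π·a^3).
Substituting u = r/a, A², 4π and the length scale all cancel in the ratio: P = ∫_{2.8}^{∞} u^2·e^(-2·u) du / ∫_{0}^{∞} u^2·e^(-2·u) du.
An antiderivative of u^2·e^(-2·u) is -(2·u^2 + 2·u + 1)·e^(-2·u)/4; evaluating from 2.8 to ∞ gives 557·e^(-28/5)/100, while the full integral is 1/4.
The region integral divided by the full integral gives P = 0.08239.

P ≈ 0.0824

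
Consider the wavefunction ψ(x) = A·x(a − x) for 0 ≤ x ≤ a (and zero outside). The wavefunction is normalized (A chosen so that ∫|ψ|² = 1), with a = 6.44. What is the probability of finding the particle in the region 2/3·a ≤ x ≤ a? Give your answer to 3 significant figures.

P ≈ 0.210

The probability is P = ∫ |ψ|² dx over [2/3·a, a].
With A² fixed by ∫|ψ|² = 1, i.e. A² = (a^5/30)^(−1), substitute and integrate.
Substituting u = x/a, A² and the length scale cancel in the ratio: P = ∫_{2/3}^{1} u^2·(1 - u)^2 du / ∫_{0}^{1} u^2·(1 - u)^2 du.
With ∫ u^2·(1 - u)^2 du = u^3·(6·u^2 - 15·u + 10)/30 + C, the region integral is 17/2430 and the full one is 1/30.
This works out to P = 17/81.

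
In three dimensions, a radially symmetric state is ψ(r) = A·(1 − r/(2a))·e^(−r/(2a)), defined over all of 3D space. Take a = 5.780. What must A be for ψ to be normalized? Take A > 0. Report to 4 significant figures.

Normalization requires ∫|ψ|² 4πr² dr = 1, integrated from 0 to ∞.
With ψ = A·(1 − r/(2a))·e^(−r/(2a)), the integral evaluates to A²·[8·π·a^3].
So A² = (8·π·a^3)^(−1).
With a = 5.780: A² = 0.00020605 and A = 0.014355.

A ≈ 0.01435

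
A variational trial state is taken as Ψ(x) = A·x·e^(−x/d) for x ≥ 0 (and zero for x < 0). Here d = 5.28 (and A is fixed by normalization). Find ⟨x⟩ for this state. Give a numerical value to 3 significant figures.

⟨x⟩ ≈ 7.92

⟨x⟩ = ∫ x |Ψ|² dx over the full domain.
With ∫₀^∞ x^3 e^(−αx) dx = 3!/α^4, since the A² factors cancel between numerator and denominator, ⟨x⟩ = 3·d/2.
With d = 5.28, ⟨x⟩ = 7.920.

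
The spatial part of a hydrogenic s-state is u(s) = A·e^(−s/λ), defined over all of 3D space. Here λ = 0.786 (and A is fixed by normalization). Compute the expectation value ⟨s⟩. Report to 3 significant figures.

⟨s⟩ ≈ 1.18

By definition ⟨s⟩ = ∫ s |u(s)|² 4πs² ds.
With ∫₀^∞ s^3 e^(−αs) ds = 3!/α^4, the ratio of the moment integral to the normalization integral gives ⟨s⟩ = 3·λ/2.
With λ = 0.786, ⟨s⟩ = 1.179.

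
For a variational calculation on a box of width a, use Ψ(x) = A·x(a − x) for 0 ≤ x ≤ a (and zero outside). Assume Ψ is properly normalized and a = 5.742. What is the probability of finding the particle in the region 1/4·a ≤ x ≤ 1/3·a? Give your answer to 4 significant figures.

|Ψ|² is the probability density, so P = ∫_{1/4·a}^{1/3·a} |Ψ|² dx.
With A² fixed by ∫|Ψ|² = 1, i.e. A² = (a^5/30)^(−1), substitute and integrate.
Let u = x/a; then A² and the length scale cancel, so P = ∫_{1/4}^{1/3} u^2·(1 - u)^2 du ÷ ∫_{0}^{1} u^2·(1 - u)^2 du.
With ∫ u^2·(1 - u)^2 du = u^3·(6·u^2 - 15·u + 10)/30 + C, the region integral is ≈ 0.00354536 and the full one is 1/30.
This works out to P = 0.10636.

P ≈ 0.1064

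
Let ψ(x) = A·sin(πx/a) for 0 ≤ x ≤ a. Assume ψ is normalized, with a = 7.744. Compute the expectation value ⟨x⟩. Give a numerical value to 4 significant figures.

By definition ⟨x⟩ = ∫ x |ψ(x)|² dx.
Using sin²θ = (1 − cos 2θ)/2, evaluating both integrals, ⟨x⟩ = a/2.
With a = 7.744, ⟨x⟩ = 3.8720.

⟨x⟩ ≈ 3.872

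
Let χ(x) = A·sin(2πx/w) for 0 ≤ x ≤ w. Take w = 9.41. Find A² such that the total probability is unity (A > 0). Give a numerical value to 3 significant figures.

A^2 ≈ 0.213

Normalization requires ∫|χ|² dx = 1, integrated from 0 to w.
Using sin²θ = (1 − cos 2θ)/2, the integral (without the A² prefactor) comes out to w/2.
Plugging in w = 9.41 yields A = 0.4610.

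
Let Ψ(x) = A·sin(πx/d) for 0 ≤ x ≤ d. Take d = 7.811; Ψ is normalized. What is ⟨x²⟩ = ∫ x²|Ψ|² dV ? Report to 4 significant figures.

⟨x^2⟩ ≈ 17.25

The expectation value is the |Ψ|²-weighted average of x^2: ∫ x^2|Ψ|² dx.
Using sin²θ = (1 − cos 2θ)/2, the ratio of the moment integral to the normalization integral gives ⟨x²⟩ = -d^2/(2·π^2) + d^2/3.
With d = 7.811, ⟨x^2⟩ = 17.246.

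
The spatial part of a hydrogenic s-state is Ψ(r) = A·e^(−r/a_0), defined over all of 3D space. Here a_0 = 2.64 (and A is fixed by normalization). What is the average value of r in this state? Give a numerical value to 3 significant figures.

⟨r⟩ ≈ 3.96

By definition ⟨r⟩ = ∫ r |Ψ(r)|² 4πr² dr.
Recall ∫₀^∞ r^m e^(−r/β) dr = m!·β^(m+1), the ratio of the moment integral to the normalization integral gives ⟨r⟩ = 3·a_0/2.
With a_0 = 2.64, ⟨r⟩ = 3.960.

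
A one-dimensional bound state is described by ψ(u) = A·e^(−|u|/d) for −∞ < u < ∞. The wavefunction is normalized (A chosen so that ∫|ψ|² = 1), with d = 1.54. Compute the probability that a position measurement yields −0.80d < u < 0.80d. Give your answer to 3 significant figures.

P ≈ 0.798

|ψ|² is the probability density, so P = ∫_{−0.80d}^{0.80d} |ψ|² du.
The normalization integral ∫|ψ|²du over the whole domain equals d·A², and A² cancels in the ratio.
By symmetry take twice the u ≥ 0 contribution in numerator and denominator; the 2's cancel. In terms of t = u/d (A² and the length scale cancel between numerator and denominator), P = [∫_{0}^{0.80} e^(-2·t) dt] / [∫_{0}^{∞} e^(-2·t) dt].
An antiderivative of e^(-2·t) is -e^(-2·t)/2; evaluating from 0 to 0.80 gives 1/2 - e^(-8/5)/2, while the full integral is 1/2.
This works out to P = 0.7981.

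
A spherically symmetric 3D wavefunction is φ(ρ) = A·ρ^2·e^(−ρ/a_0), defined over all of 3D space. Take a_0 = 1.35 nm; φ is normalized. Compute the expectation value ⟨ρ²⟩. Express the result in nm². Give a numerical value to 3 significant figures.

By definition ⟨ρ²⟩ = ∫ ρ^2 |φ(ρ)|² 4πρ² dρ.
Using ∫₀^∞ ρⁿ e^(−αρ) dρ = n!/αⁿ⁺¹, since the A² factors cancel between numerator and denominator, ⟨ρ²⟩ = 14·a_0^2.
Putting a_0 = 1.35 gives 25.52.

⟨ρ^2⟩ ≈ 25.5 nm^2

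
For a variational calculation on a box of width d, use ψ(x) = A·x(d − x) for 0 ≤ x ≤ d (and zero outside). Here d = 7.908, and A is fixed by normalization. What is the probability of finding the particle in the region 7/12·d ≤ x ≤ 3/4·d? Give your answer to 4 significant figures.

P ≈ 0.2431

The probability is P = ∫ |ψ|² dx over [7/12·d, 3/4·d].
Since A² = 1/(d^5/30), this is the region integral divided by the full normalization integral.
Substituting u = x/d, A² and the length scale cancel in the ratio: P = ∫_{7/12}^{3/4} u^2·(1 - u)^2 du / ∫_{0}^{1} u^2·(1 - u)^2 du.
With ∫ u^2·(1 - u)^2 du = u^3·(6·u^2 - 15·u + 10)/30 + C, the region integral is ≈ 0.00810346 and the full one is 1/30.
The result is P = 0.24310.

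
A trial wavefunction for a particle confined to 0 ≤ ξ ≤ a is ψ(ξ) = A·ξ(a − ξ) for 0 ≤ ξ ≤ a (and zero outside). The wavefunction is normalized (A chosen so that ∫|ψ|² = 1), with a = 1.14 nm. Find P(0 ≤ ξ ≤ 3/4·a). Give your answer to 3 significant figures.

P = ∫_{0}^{3/4·a} |ψ(ξ)|² dξ.
Since A² = 1/(a^5/30), this is the region integral divided by the full normalization integral.
In terms of u = ξ/a (A² and the length scale cancel between numerator and denominator), P = [∫_{0}^{3/4} u^2·(1 - u)^2 du] / [∫_{0}^{1} u^2·(1 - u)^2 du].
An antiderivative of u^2·(1 - u)^2 is u^3·(6·u^2 - 15·u + 10)/30; evaluating from 0 to 3/4 gives 153/5120, while the full integral is 1/30.
Evaluating gives P = 459/512.

P ≈ 0.896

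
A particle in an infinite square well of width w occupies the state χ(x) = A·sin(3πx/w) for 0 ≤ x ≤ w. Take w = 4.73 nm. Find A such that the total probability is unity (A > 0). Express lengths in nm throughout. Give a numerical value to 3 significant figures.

Require ∫ |χ|² dx = 1 over the whole domain.
With ∫₀^w sin²(nπx/w) dx = w/2, carrying out the integral gives A² · w/2.
Setting this equal to 1 gives A² = 1/(w/2).
Substituting w = 4.73 gives A² = 0.4228, so A = 0.6503.

A ≈ 0.650 nm^(-1/2)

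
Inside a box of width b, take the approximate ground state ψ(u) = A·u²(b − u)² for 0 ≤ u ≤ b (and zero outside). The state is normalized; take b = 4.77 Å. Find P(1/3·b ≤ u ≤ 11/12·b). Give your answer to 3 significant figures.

P ≈ 0.855

|ψ|² is the probability density, so P = ∫_{1/3·b}^{11/12·b} |ψ|² du.
With A² fixed by ∫|ψ|² = 1, i.e. A² = (b^9/630)^(−1), substitute and integrate.
Let t = u/b; then A² and the length scale cancel, so P = ∫_{1/3}^{11/12} t^4·(1 - t)^4 dt ÷ ∫_{0}^{1} t^4·(1 - t)^4 dt.
An antiderivative of t^4·(1 - t)^4 is t^5·(70·t^4 - 315·t^3 + 540·t^2 - 420·t + 126)/630; evaluating from 1/3 to 11/12 gives ≈ 0.0013568, while the full integral is 1/630.
Evaluating gives P = 0.8548.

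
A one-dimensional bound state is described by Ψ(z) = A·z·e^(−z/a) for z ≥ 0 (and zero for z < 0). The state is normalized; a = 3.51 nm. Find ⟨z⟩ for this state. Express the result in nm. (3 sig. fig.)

⟨z⟩ ≈ 5.27 nm

The expectation value is the |Ψ|²-weighted average of z: ∫ z|Ψ|² dz.
Using ∫₀^∞ zⁿ e^(−αz) dz = n!/αⁿ⁺¹, since the A² factors cancel between numerator and denominator, ⟨z⟩ = 3·a/2.
With a = 3.51, ⟨z⟩ = 5.265.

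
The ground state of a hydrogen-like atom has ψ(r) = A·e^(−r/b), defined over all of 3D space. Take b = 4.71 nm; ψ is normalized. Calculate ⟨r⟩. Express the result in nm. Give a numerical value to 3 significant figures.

By definition ⟨r⟩ = ∫ r |ψ(r)|² 4πr² dr.
The ratio of the moment integral to the normalization integral gives ⟨r⟩ = 3·b/2.
Putting b = 4.71 gives 7.065.

⟨r⟩ ≈ 7.07 nm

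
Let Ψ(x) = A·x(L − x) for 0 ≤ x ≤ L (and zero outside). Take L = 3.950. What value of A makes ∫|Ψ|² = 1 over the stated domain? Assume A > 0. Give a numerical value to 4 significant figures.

A ≈ 0.1766

Require ∫ |Ψ|² dx = 1 over the whole domain.
Carrying out the integral gives A² · L^5/30.
So A² = (L^5/30)^(−1).
Plugging in L = 3.950 yields A = 0.17663.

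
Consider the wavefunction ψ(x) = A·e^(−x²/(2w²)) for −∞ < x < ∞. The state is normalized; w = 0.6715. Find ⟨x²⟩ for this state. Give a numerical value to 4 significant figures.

⟨x^2⟩ ≈ 0.2255

The expectation value is the |ψ|²-weighted average of x^2: ∫ x^2|ψ|² dx.
With ∫_{−∞}^{∞} x^(2m) e^(−αx²) dx = (2m−1)!!·√π / (2^m α^(m+1/2)), the ratio of the moment integral to the normalization integral gives ⟨x²⟩ = w^2/2.
Putting w = 0.6715 gives 0.22546.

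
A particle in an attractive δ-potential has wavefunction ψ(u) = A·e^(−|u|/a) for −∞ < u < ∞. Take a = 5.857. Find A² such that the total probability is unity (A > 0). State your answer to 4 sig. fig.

A^2 ≈ 0.1707

The normalization condition is ∫|ψ|² du = 1 from −∞ to ∞.
Recall ∫₀^∞ u^m e^(−u/β) du = m!·β^(m+1), ∫|ψ|² du = A²·(a).
With a = 5.857: A² = 0.17074 and A = 0.41320.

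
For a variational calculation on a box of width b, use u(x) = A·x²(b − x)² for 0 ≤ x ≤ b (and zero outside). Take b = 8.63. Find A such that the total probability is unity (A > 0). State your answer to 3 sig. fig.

We need A² ∫|f|² dx = 1, taking the integral from 0 to b.
Expanding the polynomial and integrating term by term, the integral (without the A² prefactor) comes out to b^9/630.
So A² = (b^9/630)^(−1).
With b = 8.63: A² = 0.000002373 and A = 0.001540.

A ≈ 0.00154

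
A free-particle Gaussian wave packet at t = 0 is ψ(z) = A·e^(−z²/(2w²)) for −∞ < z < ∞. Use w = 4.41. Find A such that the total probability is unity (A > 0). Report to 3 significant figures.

The normalization condition is ∫|ψ|² dz = 1 from −∞ to ∞.
With ∫_{−∞}^{∞} z^(2m) e^(−αz²) dz = (2m−1)!!·√π / (2^m α^(m+1/2)), carrying out the integral gives A² · √(π)·w.
So A² = (√(π)·w)^(−1).
With w = 4.41: A² = 0.1279 and A = 0.3577.

A ≈ 0.358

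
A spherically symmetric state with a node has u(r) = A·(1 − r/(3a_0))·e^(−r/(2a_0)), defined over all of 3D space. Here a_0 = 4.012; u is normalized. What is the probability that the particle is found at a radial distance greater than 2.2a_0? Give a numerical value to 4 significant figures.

P ≈ 0.6620

P = ∫ |u|² 4πr² dr over r > 2.2a_0.
A² is fixed by ∫₀^∞ 4πr²|u|² dr = 1, i.e. A² = (8·π·a_0^3/3)^(−1).
Substituting t = r/a_0, A², 4π and the length scale all cancel in the ratio: P = ∫_{2.2}^{∞} t^2·(1 - t/3)^2·e^(-t) dt / ∫_{0}^{∞} t^2·(1 - t/3)^2·e^(-t) dt.
An antiderivative of t^2·(1 - t/3)^2·e^(-t) is (-t^4 + 2·t^3 - 3·t^2 - 6·t - 6)·e^(-t)/9; evaluating from 2.2 to ∞ gives ≈ 0.441361, while the full integral is 2/3.
This evaluates to P = 0.66204.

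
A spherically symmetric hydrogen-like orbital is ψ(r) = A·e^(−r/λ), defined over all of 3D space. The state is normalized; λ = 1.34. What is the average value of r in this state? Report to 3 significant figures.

The expectation value is the |ψ|²-weighted average of r: ∫ r|ψ|² 4πr² dr.
The ratio of the moment integral to the normalization integral gives ⟨r⟩ = 3·λ/2.
Putting λ = 1.34 gives 2.010.

⟨r⟩ ≈ 2.01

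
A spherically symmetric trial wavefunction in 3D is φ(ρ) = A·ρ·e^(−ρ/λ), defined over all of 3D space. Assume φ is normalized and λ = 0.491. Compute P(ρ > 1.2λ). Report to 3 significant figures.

Integrate the radial probability density 4πρ²|φ|² over ρ > 1.2λ.
The full normalization integral is A²·[3·π·λ^5] = 1, fixing A².
Let u = ρ/λ; then A², 4π and the length scale all cancel, so P = ∫_{1.2}^{∞} u^4·e^(-2·u) du ÷ ∫_{0}^{∞} u^4·e^(-2·u) du.
An antiderivative of u^4·e^(-2·u) is -(u^4/2 + u^3 + 3·u^2/2 + 3·u/2 + 3/4)·e^(-2·u); evaluating from 1.2 to ∞ gives ≈ 0.67810, while the full integral is 3/4.
The region integral divided by the full integral gives P = 0.9041.

P ≈ 0.904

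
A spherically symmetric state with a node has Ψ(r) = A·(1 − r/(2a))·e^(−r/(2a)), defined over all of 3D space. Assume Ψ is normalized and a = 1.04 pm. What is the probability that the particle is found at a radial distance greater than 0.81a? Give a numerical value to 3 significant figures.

P ≈ 0.975

P = ∫ |Ψ|² 4πr² dr over r > 0.81a.
The full normalization integral is A²·[8·π·a^3] = 1, fixing A².
In terms of u = r/a (A², 4π and the length scale all cancel between numerator and denominator), P = [∫_{0.81}^{∞} u^2·(1 - u/2)^2·e^(-u) du] / [∫_{0}^{∞} u^2·(1 - u/2)^2·e^(-u) du].
With ∫ u^2·(1 - u/2)^2·e^(-u) du = -(u^4/4 + u^2 + 2·u + 2)·e^(-u) + C, the region integral is ≈ 1.9501 and the full one is 2.
The region integral divided by the full integral gives P = 0.9751.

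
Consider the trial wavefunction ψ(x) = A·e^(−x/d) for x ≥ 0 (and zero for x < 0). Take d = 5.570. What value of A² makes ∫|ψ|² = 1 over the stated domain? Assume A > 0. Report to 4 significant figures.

A^2 ≈ 0.3591

The normalization condition is ∫|ψ|² dx = 1 from 0 to ∞.
The integral (without the A² prefactor) comes out to d/2.
With d = 5.570: A² = 0.35907 and A = 0.59922.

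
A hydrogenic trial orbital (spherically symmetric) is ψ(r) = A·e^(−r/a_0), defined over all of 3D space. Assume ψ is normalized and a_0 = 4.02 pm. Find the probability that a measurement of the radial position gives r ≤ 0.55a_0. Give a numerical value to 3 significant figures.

P ≈ 0.0996

Integrate the radial probability density 4πr²|ψ|² over r ≤ 0.55a_0.
Normalization gives A² = 1/(π·a_0^3).
Let u = r/a_0; then A², 4π and the length scale all cancel, so P = ∫_{0}^{0.55} u^2·e^(-2·u) du ÷ ∫_{0}^{∞} u^2·e^(-2·u) du.
Using ∫ u^2·e^(-2·u) du = -(2·u^2 + 2·u + 1)·e^(-2·u)/4, the numerator is 1/4 - 541·e^(-11/10)/800 and the denominator is 1/4.
This evaluates to P = 0.09958.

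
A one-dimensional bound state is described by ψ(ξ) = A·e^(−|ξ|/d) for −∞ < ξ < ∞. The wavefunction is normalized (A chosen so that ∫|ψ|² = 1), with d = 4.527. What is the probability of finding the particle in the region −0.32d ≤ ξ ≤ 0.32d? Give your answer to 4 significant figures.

P ≈ 0.4727

P = ∫_{−0.32d}^{0.32d} |ψ(ξ)|² dξ.
The normalization integral ∫|ψ|²dξ over the whole domain equals d·A², and A² cancels in the ratio.
By symmetry take twice the ξ ≥ 0 contribution in numerator and denominator; the 2's cancel. Let u = ξ/d; then A² and the length scale cancel, so P = ∫_{0}^{0.32} e^(-2·u) du ÷ ∫_{0}^{∞} e^(-2·u) du.
Using ∫ e^(-2·u) du = -e^(-2·u)/2, the numerator is 1/2 - e^(-16/25)/2 and the denominator is 1/2.
This works out to P = 0.47271.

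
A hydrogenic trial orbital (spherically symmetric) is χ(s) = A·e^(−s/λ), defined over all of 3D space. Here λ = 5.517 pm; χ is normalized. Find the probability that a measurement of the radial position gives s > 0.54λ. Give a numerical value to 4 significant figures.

P ≈ 0.9044

Integrate the radial probability density 4πs²|χ|² over s > 0.54λ.
The full normalization integral is A²·[π·λ^3] = 1, fixing A².
In terms of u = s/λ (A², 4π and the length scale all cancel between numerator and denominator), P = [∫_{0.54}^{∞} u^2·e^(-2·u) du] / [∫_{0}^{∞} u^2·e^(-2·u) du].
An antiderivative of u^2·e^(-2·u) is -(2·u^2 + 2·u + 1)·e^(-2·u)/4; evaluating from 0.54 to ∞ gives 3329·e^(-27/25)/5000, while the full integral is 1/4.
The region integral divided by the full integral gives P = 0.90441.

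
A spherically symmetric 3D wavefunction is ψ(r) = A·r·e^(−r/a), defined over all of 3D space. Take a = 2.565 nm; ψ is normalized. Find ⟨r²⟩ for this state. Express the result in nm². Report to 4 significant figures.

⟨r^2⟩ ≈ 49.34 nm^2

The expectation value is the |ψ|²-weighted average of r^2: ∫ r^2|ψ|² 4πr² dr.
Using ∫₀^∞ rⁿ e^(−αr) dr = n!/αⁿ⁺¹, the ratio of the moment integral to the normalization integral gives ⟨r²⟩ = 15·a^2/2.
Putting a = 2.565 gives 49.344.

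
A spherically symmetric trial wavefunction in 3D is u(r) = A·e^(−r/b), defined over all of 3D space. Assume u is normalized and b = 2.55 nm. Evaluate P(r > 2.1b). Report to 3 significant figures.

P = ∫ |u|² 4πr² dr over r > 2.1b.
Normalization gives A² = 1/(π·b^3).
In terms of t = r/b (A², 4π and the length scale all cancel between numerator and denominator), P = [∫_{2.1}^{∞} t^2·e^(-2·t) dt] / [∫_{0}^{∞} t^2·e^(-2·t) dt].
With ∫ t^2·e^(-2·t) dt = -(2·t^2 + 2·t + 1)·e^(-2·t)/4 + C, the region integral is 701·e^(-21/5)/200 and the full one is 1/4.
This evaluates to P = 0.2102.

P ≈ 0.210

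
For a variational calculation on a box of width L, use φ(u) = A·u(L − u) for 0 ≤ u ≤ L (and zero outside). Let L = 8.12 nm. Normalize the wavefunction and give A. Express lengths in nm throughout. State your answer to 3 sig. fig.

A ≈ 0.0292 nm^(-5/2)

We need A² ∫|f|² du = 1, taking the integral from 0 to L.
Expanding the polynomial and integrating term by term, the integral (without the A² prefactor) comes out to L^5/30.
Substituting L = 8.12 gives A² = 0.0008498, so A = 0.02915.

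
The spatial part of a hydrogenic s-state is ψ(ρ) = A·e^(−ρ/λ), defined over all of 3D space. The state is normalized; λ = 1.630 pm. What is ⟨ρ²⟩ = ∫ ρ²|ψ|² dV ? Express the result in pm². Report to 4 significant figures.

⟨ρ^2⟩ ≈ 7.971 pm^2

By definition ⟨ρ²⟩ = ∫ ρ^2 |ψ(ρ)|² 4πρ² dρ.
Recall ∫₀^∞ ρ^m e^(−ρ/β) dρ = m!·β^(m+1), since the A² factors cancel between numerator and denominator, ⟨ρ²⟩ = 3·λ^2.
Putting λ = 1.630 gives 7.9707.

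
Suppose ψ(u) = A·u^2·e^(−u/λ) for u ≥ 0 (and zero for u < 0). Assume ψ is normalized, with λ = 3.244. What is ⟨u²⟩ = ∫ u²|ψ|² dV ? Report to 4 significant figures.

⟨u^2⟩ ≈ 78.93

⟨u²⟩ = ∫ u^2 |ψ|² du over the full domain.
With ∫₀^∞ u^6 e^(−αu) du = 6!/α^7, the ratio of the moment integral to the normalization integral gives ⟨u²⟩ = 15·λ^2/2.
Putting λ = 3.244 gives 78.927.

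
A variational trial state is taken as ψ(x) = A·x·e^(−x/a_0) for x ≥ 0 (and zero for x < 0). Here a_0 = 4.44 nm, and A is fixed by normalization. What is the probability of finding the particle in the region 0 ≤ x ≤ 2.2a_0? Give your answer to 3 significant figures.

P ≈ 0.815

The probability is P = ∫ |ψ|² dx over [0, 2.2a_0].
Since A² = 1/(a_0^3/4), this is the region integral divided by the full normalization integral.
Let u = x/a_0; then A² and the length scale cancel, so P = ∫_{0}^{2.2} u^2·e^(-2·u) du ÷ ∫_{0}^{∞} u^2·e^(-2·u) du.
An antiderivative of u^2·e^(-2·u) is -(2·u^2 + 2·u + 1)·e^(-2·u)/4; evaluating from 0 to 2.2 gives 1/4 - 377·e^(-22/5)/100, while the full integral is 1/4.
Taking the ratio, P = 0.8149.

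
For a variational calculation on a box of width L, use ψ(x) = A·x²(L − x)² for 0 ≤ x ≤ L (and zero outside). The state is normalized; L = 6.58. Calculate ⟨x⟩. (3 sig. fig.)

⟨x⟩ ≈ 3.29

⟨x⟩ = ∫ x |ψ|² dx over the full domain.
Expanding the polynomial and integrating term by term, since the A² factors cancel between numerator and denominator, ⟨x⟩ = L/2.
With L = 6.58, ⟨x⟩ = 3.290.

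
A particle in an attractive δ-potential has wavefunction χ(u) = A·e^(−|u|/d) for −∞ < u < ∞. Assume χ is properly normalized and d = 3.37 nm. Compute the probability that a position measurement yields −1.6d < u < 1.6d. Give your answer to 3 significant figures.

The probability is P = ∫ |χ|² du over [−1.6d, 1.6d].
With A² fixed by ∫|χ|² = 1, i.e. A² = (d)^(−1), substitute and integrate.
By symmetry take twice the u ≥ 0 contribution in numerator and denominator; the 2's cancel. Let t = u/d; then A² and the length scale cancel, so P = ∫_{0}^{1.6} e^(-2·t) dt ÷ ∫_{0}^{∞} e^(-2·t) dt.
Using ∫ e^(-2·t) dt = -e^(-2·t)/2, the numerator is 1/2 - e^(-16/5)/2 and the denominator is 1/2.
Taking the ratio, P = 0.9592.

P ≈ 0.959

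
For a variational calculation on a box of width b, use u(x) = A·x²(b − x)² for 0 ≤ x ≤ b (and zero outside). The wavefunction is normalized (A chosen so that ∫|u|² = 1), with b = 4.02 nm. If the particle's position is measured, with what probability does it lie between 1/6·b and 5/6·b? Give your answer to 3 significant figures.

P ≈ 0.982

P = ∫_{1/6·b}^{5/6·b} |u(x)|² dx.
Since A² = 1/(b^9/630), this is the region integral divided by the full normalization integral.
Substituting t = x/b, A² and the length scale cancel in the ratio: P = ∫_{1/6}^{5/6} t^4·(1 - t)^4 dt / ∫_{0}^{1} t^4·(1 - t)^4 dt.
With ∫ t^4·(1 - t)^4 dt = t^5·(70·t^4 - 315·t^3 + 540·t^2 - 420·t + 126)/630 + C, the region integral is ≈ 0.0015589 and the full one is 1/630.
Taking the ratio, P = 0.9821.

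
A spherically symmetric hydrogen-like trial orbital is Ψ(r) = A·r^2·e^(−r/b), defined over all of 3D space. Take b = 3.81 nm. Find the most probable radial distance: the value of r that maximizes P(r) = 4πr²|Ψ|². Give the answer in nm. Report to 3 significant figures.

r ≈ 11.4 nm

Set d/dr [P(r) = 4πr²|Ψ|²] = 0 and solve for r > 0.
Solving yields r = 3·b.
With b = 3.81, the most probable radial distance is 11.43 nm.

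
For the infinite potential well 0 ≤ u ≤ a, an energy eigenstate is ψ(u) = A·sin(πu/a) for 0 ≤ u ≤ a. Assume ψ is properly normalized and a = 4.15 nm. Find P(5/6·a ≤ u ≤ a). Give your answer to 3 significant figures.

P ≈ 0.0288

|ψ|² is the probability density, so P = ∫_{5/6·a}^{a} |ψ|² du.
With A² fixed by ∫|ψ|² = 1, i.e. A² = (a/2)^(−1), substitute and integrate.
In terms of t = u/a (A² and the length scale cancel between numerator and denominator), P = [∫_{5/6}^{1} sin(π·t)^2 dt] / [∫_{0}^{1} sin(π·t)^2 dt].
With ∫ sin(π·t)^2 dt = t/2 - sin(2·π·t)/(4·π) + C, the region integral is -√(3)/(8·π) + 1/12 and the full one is 1/2.
The result is P = (-√(3)/4 + π/6)/π.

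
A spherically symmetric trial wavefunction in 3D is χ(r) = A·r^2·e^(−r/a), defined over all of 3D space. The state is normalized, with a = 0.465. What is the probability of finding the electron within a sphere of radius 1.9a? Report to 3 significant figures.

Integrate the radial probability density 4πr²|χ|² over r ≤ 1.9a.
Normalization gives A² = 1/(45·π·a^7/2).
Substituting u = r/a, A², 4π and the length scale all cancel in the ratio: P = ∫_{0}^{1.9} u^6·e^(-2·u) du / ∫_{0}^{∞} u^6·e^(-2·u) du.
Using ∫ u^6·e^(-2·u) du = -(4·u^6 + 12·u^5 + 30·u^4 + 60·u^3 + 90·u^2 + 90·u + 45)·e^(-2·u)/8, the numerator is ≈ 0.51127 and the denominator is 45/8.
The region integral divided by the full integral gives P = 0.09089.

P ≈ 0.0909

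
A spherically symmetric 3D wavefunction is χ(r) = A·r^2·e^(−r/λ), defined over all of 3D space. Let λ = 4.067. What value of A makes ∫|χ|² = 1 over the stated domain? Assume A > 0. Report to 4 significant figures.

The normalization condition is ∫|χ|² 4πr² dr = 1 from 0 to ∞.
The angular integral contributes 4π, leaving ∫₀^∞ r²|χ|² dr.
The integral (without the A² prefactor) comes out to 45·π·λ^7/2.
Plugging in λ = 4.067 yields A = 0.00087675.

A ≈ 0.0008767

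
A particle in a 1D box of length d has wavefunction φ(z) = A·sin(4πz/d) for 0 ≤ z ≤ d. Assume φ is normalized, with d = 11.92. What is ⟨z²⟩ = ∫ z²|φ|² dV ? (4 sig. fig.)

⟨z^2⟩ ≈ 46.91

By definition ⟨z²⟩ = ∫ z^2 |φ(z)|² dz.
Since the A² factors cancel between numerator and denominator, ⟨z²⟩ = -d^2/(32·π^2) + d^2/3.
With d = 11.92, ⟨z^2⟩ = 46.912.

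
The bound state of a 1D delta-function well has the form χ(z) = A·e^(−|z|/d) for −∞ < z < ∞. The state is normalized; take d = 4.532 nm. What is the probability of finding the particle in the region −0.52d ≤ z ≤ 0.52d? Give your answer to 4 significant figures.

P ≈ 0.6465

|χ|² is the probability density, so P = ∫_{−0.52d}^{0.52d} |χ|² dz.
With A² fixed by ∫|χ|² = 1, i.e. A² = (d)^(−1), substitute and integrate.
By symmetry take twice the z ≥ 0 contribution in numerator and denominator; the 2's cancel. Substituting u = z/d, A² and the length scale cancel in the ratio: P = ∫_{0}^{0.52} e^(-2·u) du / ∫_{0}^{∞} e^(-2·u) du.
An antiderivative of e^(-2·u) is -e^(-2·u)/2; evaluating from 0 to 0.52 gives 1/2 - e^(-26/25)/2, while the full integral is 1/2.
This works out to P = 0.64655.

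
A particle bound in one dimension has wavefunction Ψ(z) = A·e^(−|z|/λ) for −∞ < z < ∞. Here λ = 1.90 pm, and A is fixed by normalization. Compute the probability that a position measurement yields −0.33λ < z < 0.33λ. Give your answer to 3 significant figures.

The probability is P = ∫ |Ψ|² dz over [−0.33λ, 0.33λ].
With A² fixed by ∫|Ψ|² = 1, i.e. A² = (λ)^(−1), substitute and integrate.
By symmetry take twice the z ≥ 0 contribution in numerator and denominator; the 2's cancel. In terms of u = z/λ (A² and the length scale cancel between numerator and denominator), P = [∫_{0}^{0.33} e^(-2·u) du] / [∫_{0}^{∞} e^(-2·u) du].
An antiderivative of e^(-2·u) is -e^(-2·u)/2; evaluating from 0 to 0.33 gives 1/2 - e^(-33/50)/2, while the full integral is 1/2.
This works out to P = 0.4831.

P ≈ 0.483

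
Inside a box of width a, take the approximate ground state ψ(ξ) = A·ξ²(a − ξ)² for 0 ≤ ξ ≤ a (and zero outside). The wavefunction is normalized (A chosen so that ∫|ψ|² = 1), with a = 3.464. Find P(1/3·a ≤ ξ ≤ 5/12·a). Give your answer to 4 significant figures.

P ≈ 0.1575

P = ∫_{1/3·a}^{5/12·a} |ψ(ξ)|² dξ.
With A² fixed by ∫|ψ|² = 1, i.e. A² = (a^9/630)^(−1), substitute and integrate.
Let u = ξ/a; then A² and the length scale cancel, so P = ∫_{1/3}^{5/12} u^4·(1 - u)^4 du ÷ ∫_{0}^{1} u^4·(1 - u)^4 du.
With ∫ u^4·(1 - u)^4 du = u^5·(70·u^4 - 315·u^3 + 540·u^2 - 420·u + 126)/630 + C, the region integral is ≈ 0.000249975 and the full one is 1/630.
Taking the ratio, P = 0.15748.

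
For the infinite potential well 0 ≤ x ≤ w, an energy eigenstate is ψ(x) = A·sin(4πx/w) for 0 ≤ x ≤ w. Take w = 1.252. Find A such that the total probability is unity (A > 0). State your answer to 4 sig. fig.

The normalization condition is ∫|ψ|² dx = 1 from 0 to w.
The integral (without the A² prefactor) comes out to w/2.
Hence A² = 1/[w/2].
With w = 1.252: A² = 1.5974 and A = 1.2639.

A ≈ 1.264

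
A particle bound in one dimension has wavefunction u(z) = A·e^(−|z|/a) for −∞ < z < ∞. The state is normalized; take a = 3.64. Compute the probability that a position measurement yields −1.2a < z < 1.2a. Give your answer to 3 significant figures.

P ≈ 0.909

The probability is P = ∫ |u|² dz over [−1.2a, 1.2a].
Since A² = 1/(a), this is the region integral divided by the full normalization integral.
By symmetry take twice the z ≥ 0 contribution in numerator and denominator; the 2's cancel. Substituting t = z/a, A² and the length scale cancel in the ratio: P = ∫_{0}^{1.2} e^(-2·t) dt / ∫_{0}^{∞} e^(-2·t) dt.
With ∫ e^(-2·t) dt = -e^(-2·t)/2 + C, the region integral is 1/2 - e^(-12/5)/2 and the full one is 1/2.
Taking the ratio, P = 0.9093.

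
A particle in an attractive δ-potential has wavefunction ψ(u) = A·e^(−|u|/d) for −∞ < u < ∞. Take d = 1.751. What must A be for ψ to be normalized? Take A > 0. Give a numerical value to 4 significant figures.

The normalization condition is ∫|ψ|² du = 1 from −∞ to ∞.
Carrying out the integral gives A² · d.
Substituting d = 1.751 gives A² = 0.57110, so A = 0.75571.

A ≈ 0.7557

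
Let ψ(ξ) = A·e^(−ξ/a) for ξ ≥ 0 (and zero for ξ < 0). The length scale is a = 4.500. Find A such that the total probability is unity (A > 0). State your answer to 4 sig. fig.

A ≈ 0.6667

Require ∫ |ψ|² dξ = 1 over the whole domain.
With ∫₀^∞ ξ^0 e^(−αξ) dξ = 0!/α^1, ∫|ψ|² dξ = A²·(a/2).
So A² = (a/2)^(−1).
Substituting a = 4.500 gives A² = 0.44444, so A = 0.66667.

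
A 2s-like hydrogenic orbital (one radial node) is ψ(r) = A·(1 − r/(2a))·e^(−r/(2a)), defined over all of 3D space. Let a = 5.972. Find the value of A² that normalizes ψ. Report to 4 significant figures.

Require ∫ |ψ|² 4πr² dr = 1 over the whole domain.
In 3D with spherical symmetry the volume element is 4πr² dr.
Using ∫₀^∞ rⁿ e^(−αr) dr = n!/αⁿ⁺¹, carrying out the integral gives A² · 8·π·a^3.
Hence A² = 1/[8·π·a^3].
Plugging in a = 5.972 yields A = 0.013668.

A^2 ≈ 0.0001868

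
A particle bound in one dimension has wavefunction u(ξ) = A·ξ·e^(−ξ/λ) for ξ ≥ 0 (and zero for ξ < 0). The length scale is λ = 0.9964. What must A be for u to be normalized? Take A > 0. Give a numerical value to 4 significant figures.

We need A² ∫|f|² dξ = 1, taking the integral from 0 to ∞.
With ∫₀^∞ ξ^2 e^(−αξ) dξ = 2!/α^3, carrying out the integral gives A² · λ^3/4.
So A² = (λ^3/4)^(−1).
Plugging in λ = 0.9964 yields A = 2.0108.

A ≈ 2.011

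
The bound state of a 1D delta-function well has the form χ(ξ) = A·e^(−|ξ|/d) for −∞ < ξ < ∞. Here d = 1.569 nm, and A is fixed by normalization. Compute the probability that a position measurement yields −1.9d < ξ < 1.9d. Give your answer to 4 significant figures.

|χ|² is the probability density, so P = ∫_{−1.9d}^{1.9d} |χ|² dξ.
With A² fixed by ∫|χ|² = 1, i.e. A² = (d)^(−1), substitute and integrate.
Both integrals are even about ξ = 0, so only the ξ ≥ 0 halves are needed (the factors of 2 cancel). In terms of u = ξ/d (A² and the length scale cancel between numerator and denominator), P = [∫_{0}^{1.9} e^(-2·u) du] / [∫_{0}^{∞} e^(-2·u) du].
With ∫ e^(-2·u) du = -e^(-2·u)/2 + C, the region integral is 1/2 - e^(-19/5)/2 and the full one is 1/2.
Evaluating gives P = 0.97763.

P ≈ 0.9776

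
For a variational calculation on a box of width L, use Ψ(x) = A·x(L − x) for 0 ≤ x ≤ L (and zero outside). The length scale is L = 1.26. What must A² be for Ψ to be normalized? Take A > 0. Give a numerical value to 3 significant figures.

A^2 ≈ 9.45

Normalization requires ∫|Ψ|² dx = 1, integrated from 0 to L.
∫|Ψ|² dx = A²·(L^5/30).
Setting this equal to 1 gives A² = 1/(L^5/30).
Substituting L = 1.26 gives A² = 9.446, so A = 3.074.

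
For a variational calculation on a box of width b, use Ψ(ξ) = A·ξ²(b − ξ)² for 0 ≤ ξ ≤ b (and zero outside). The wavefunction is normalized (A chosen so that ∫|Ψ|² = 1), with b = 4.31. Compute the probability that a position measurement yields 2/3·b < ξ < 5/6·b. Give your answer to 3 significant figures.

The probability is P = ∫ |Ψ|² dξ over [2/3·b, 5/6·b].
The normalization integral ∫|Ψ|²dξ over the whole domain equals b^9/630·A², and A² cancels in the ratio.
Substituting u = ξ/b, A² and the length scale cancel in the ratio: P = ∫_{2/3}^{5/6} u^4·(1 - u)^4 du / ∫_{0}^{1} u^4·(1 - u)^4 du.
An antiderivative of u^4·(1 - u)^4 is u^5·(70·u^4 - 315·u^3 + 540·u^2 - 420·u + 126)/630; evaluating from 2/3 to 5/6 gives ≈ 0.00021571, while the full integral is 1/630.
Evaluating gives P = 0.1359.

P ≈ 0.136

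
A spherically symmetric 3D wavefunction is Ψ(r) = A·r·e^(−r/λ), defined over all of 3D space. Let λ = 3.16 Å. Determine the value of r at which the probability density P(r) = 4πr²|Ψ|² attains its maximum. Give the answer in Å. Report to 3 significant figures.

Set d/dr [P(r) = 4πr²|Ψ|²] = 0 and solve for r > 0.
Solving yields r = 2·λ.
With λ = 3.16, the most probable radial distance is 6.320 Å.

r ≈ 6.32 Å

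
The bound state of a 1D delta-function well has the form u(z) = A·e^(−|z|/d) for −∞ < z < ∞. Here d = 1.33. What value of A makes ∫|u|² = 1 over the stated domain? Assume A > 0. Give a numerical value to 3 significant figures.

We need A² ∫|f|² dz = 1, taking the integral from −∞ to ∞.
Carrying out the integral gives A² · d.
So A² = (d)^(−1).
Substituting d = 1.33 gives A² = 0.7519, so A = 0.8671.

A ≈ 0.867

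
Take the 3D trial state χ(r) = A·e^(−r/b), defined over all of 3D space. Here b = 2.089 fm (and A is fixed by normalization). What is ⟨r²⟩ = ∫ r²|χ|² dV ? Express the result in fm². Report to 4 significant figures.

⟨r²⟩ = ∫ r^2 |χ|² 4πr² dr over the full domain.
The ratio of the moment integral to the normalization integral gives ⟨r²⟩ = 3·b^2.
With b = 2.089, ⟨r^2⟩ = 13.092.

⟨r^2⟩ ≈ 13.09 fm^2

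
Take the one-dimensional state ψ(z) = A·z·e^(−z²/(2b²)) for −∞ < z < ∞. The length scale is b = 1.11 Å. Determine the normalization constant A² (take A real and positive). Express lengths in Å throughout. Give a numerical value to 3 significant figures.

Require ∫ |ψ|² dz = 1 over the whole domain.
With ψ = A·z·e^(−z²/(2b²)), the integral evaluates to A²·[√(π)·b^3/2].
Plugging in b = 1.11 yields A = 0.9083.

A^2 ≈ 0.825 Å^(-3)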